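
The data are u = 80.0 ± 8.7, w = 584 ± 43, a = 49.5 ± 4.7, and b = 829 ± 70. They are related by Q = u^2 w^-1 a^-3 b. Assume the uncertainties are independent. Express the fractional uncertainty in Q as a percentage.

Relative error in a monomial: (δQ/Q)² = Σ (nᵢ · δxᵢ/xᵢ)².
  (2·δu/u)² = (2×0.109)² = 0.0473;  (-1·δw/w)² = (-1×0.0736)² = 0.00542;  (-3·δa/a)² = (-3×0.0949)² = 0.0811;  (1·δb/b)² = (1×0.0844)² = 0.00713
δQ/Q = √(0.141) = 0.375

37.5%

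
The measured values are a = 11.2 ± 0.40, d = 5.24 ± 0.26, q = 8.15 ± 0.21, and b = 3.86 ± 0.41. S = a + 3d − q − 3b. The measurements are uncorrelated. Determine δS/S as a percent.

S is a linear combination, so absolute uncertainties add in quadrature:
  (δa)² = 0.160;  (3·δd)² = 0.608;  (δq)² = 0.0441;  (3·δb)² = 1.51
δS = √(2.33) = 1.52
S = 7.19, so δS/S = 1.52/7.19 = 0.212.

21.2%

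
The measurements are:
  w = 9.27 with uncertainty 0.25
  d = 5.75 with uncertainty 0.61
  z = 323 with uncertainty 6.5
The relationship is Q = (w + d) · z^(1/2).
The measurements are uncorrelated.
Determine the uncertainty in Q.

Let u = w + d = 15.0. δu = √(δw² + δd²) = √(0.0625 + 0.372) = 0.659, so δu/u = 0.0439.
Q is then a monomial in u, z:
δQ/Q = √((δu/u)² + (½·δz/z)²) = √(0.00193 + 0.000101) = 0.0450
Q = 270, so δQ = 0.0450 × 270 = 12.2.

12.2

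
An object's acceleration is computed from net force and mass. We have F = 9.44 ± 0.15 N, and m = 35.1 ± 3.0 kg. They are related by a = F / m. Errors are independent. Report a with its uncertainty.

For a monomial a ∝ F, m^-1, fractional errors add in quadrature:
  (1·δF/F)² = (1×0.0159)² = 0.000252;  (-1·δm/m)² = (-1×0.0855)² = 0.00731
δa/a = √(0.00756) = 0.0869
a = 0.269 m/s^2, so δa = 0.0869 × 0.269 = 0.0234 m/s^2.

0.269 ± 0.0234 m/s^2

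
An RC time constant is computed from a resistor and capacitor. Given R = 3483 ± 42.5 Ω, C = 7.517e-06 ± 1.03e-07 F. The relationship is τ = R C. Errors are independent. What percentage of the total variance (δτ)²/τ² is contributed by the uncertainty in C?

55.8%

(δτ/τ)² = (1·δR/R)² + (1·δC/C)²
  R term: (1×0.0122)² = 0.000149
  C term: (1×0.0137)² = 0.000188
Total = 0.000337. Share from C = 0.000188/0.000337 = 0.558.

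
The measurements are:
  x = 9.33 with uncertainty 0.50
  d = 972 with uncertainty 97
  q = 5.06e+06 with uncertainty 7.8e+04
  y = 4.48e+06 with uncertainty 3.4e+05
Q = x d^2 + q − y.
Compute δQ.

Let p = x·d^2 = 8.81e+06. δp/p = √((1·δx/x)² + (2·δd/d)²) = √(0.00287 + 0.0398) = 0.207, so δp = 1.82e+06.
Q = p + q − y: δQ = √(δp² + δq² + δy²) = √(3.32e+12 + 6.08e+09 + 1.16e+11) = 1.85e+06

1.85e+06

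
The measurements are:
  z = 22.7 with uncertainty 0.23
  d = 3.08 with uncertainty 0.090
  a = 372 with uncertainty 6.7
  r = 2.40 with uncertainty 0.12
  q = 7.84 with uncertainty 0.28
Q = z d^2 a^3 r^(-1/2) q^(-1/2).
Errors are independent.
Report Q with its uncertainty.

Each factor contributes (exponent × relative error)² to (δQ/Q)²:
  (1·δz/z)² = (1×0.0101)² = 0.000103;  (2·δd/d)² = (2×0.0292)² = 0.00342;  (3·δa/a)² = (3×0.0180)² = 0.00292;  (−½·δr/r)² = (-0.5×0.0500)² = 0.000625;  (−½·δq/q)² = (-0.5×0.0357)² = 0.000319
δQ/Q = √(0.00738) = 0.0859
Q = 2.56e+09, so δQ = 0.0859 × 2.56e+09 = 2.2e+08.

(2.56 ± 0.220) × 10^9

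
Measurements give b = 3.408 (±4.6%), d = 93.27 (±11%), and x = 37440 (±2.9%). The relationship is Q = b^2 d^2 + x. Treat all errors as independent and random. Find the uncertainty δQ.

24100

Let p = b^2·d^2 = 101000. δp/p = √((2·δb/b)² + (2·δd/d)²) = √(0.00846 + 0.0484) = 0.238, so δp = 24100.
Q = p + x: δQ = √(δp² + δx²) = √(5.81e+08 + 1.18e+06) = 24100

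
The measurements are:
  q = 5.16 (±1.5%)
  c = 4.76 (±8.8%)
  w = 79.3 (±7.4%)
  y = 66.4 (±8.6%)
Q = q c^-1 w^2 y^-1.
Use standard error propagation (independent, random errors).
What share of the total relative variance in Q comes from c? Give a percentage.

(δQ/Q)² = (1·δq/q)² + (-1·δc/c)² + (2·δw/w)² + (-1·δy/y)²
  q term: (1×0.0150)² = 0.000225
  c term: (-1×0.0880)² = 0.00774
  w term: (2×0.0740)² = 0.0219
  y term: (-1×0.0860)² = 0.00740
Total = 0.0373. Share from c = 0.00774/0.0373 = 0.208.

20.8%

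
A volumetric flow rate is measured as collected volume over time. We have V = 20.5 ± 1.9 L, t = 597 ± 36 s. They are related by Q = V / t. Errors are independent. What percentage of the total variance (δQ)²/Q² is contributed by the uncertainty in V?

70.3%

(δQ/Q)² = (1·δV/V)² + (-1·δt/t)²
  V term: (1×0.0927)² = 0.00859
  t term: (-1×0.0603)² = 0.00364
Total = 0.0122. Share from V = 0.00859/0.0122 = 0.703.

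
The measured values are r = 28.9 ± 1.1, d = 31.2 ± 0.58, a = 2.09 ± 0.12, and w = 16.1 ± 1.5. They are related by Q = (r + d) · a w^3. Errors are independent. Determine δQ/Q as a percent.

28.6%

Let u = r + d = 60.1. δu = √(δr² + δd²) = √(1.21 + 0.336) = 1.24, so δu/u = 0.0207.
Q is then a monomial in u, a, w:
δQ/Q = √((δu/u)² + (1·δa/a)² + (3·δw/w)²) = √(0.000428 + 0.00330 + 0.0781) = 0.286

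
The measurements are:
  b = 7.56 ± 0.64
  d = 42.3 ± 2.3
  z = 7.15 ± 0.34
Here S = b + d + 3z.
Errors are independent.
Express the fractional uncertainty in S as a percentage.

3.64%

S is a linear combination, so absolute uncertainties add in quadrature:
  (δb)² = 0.410;  (δd)² = 5.29;  (3·δz)² = 1.04
δS = √(6.74) = 2.60
S = 71.3, so δS/S = 2.60/71.3 = 0.0364.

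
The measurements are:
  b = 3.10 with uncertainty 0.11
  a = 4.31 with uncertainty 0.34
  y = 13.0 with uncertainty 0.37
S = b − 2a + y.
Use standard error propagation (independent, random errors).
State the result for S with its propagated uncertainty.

7.48 ± 0.782

S is a linear combination, so absolute uncertainties add in quadrature:
  (δb)² = 0.0121;  (2·δa)² = 0.462;  (δy)² = 0.137
δS = √(0.611) = 0.782
S = 7.48.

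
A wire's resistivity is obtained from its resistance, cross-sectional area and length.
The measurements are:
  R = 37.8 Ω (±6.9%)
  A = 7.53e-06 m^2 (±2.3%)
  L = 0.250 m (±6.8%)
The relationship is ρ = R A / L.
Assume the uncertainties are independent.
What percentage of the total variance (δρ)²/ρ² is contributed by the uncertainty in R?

48.0%

(δρ/ρ)² = (1·δR/R)² + (1·δA/A)² + (-1·δL/L)²
  R term: (1×0.0690)² = 0.00476
  A term: (1×0.0230)² = 0.000529
  L term: (-1×0.0680)² = 0.00462
Total = 0.00991. Share from R = 0.00476/0.00991 = 0.480.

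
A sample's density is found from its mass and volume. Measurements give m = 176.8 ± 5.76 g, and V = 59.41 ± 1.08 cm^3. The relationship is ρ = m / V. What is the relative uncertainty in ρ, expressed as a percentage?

For a monomial ρ ∝ m, V^-1, fractional errors add in quadrature:
  (1·δm/m)² = (1×0.0326)² = 0.00106;  (-1·δV/V)² = (-1×0.0182)² = 0.000330
δρ/ρ = √(0.00139) = 0.0373

3.73%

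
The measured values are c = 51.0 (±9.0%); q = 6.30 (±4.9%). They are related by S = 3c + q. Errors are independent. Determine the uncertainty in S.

13.8

Each term contributes (cᵢ δxᵢ)² to (δS)²:
  (3·δc)² = 190;  (δq)² = 0.0953
δS = √(190) = 13.8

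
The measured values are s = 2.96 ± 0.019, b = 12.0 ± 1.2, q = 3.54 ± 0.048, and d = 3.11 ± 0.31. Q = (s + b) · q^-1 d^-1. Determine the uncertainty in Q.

Let u = s + b = 15.0. δu = √(δs² + δb²) = √(0.000361 + 1.44) = 1.20, so δu/u = 0.0802.
Q is then a monomial in u, q, d:
δQ/Q = √((δu/u)² + (-1·δq/q)² + (-1·δd/d)²) = √(0.00644 + 0.000184 + 0.00994) = 0.129
Q = 1.36, so δQ = 0.129 × 1.36 = 0.175.

0.175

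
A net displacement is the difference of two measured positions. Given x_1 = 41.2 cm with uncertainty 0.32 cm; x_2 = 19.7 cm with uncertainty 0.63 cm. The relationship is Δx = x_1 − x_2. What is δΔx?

Sums and differences: (δΔx)² = Σ (cᵢ δxᵢ)².
  (δx_1)² = 0.102;  (δx_2)² = 0.397
δΔx = √(0.499) = 0.707 cm

0.707 cm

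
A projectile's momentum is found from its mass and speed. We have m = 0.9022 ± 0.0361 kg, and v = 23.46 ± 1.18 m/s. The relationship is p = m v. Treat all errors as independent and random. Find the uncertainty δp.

1.36 kg·m/s

Relative error in a monomial: (δp/p)² = Σ (nᵢ · δxᵢ/xᵢ)².
  (1·δm/m)² = (1×0.0400)² = 0.00160;  (1·δv/v)² = (1×0.0503)² = 0.00253
δp/p = √(0.00413) = 0.0643
p = 21.17 kg·m/s, so δp = 0.0643 × 21.17 = 1.36 kg·m/s.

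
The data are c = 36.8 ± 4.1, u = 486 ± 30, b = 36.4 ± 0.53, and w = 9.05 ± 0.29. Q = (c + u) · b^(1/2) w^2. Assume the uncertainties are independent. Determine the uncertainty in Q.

Let h = c + u = 523. δh = √(δc² + δu²) = √(16.8 + 900) = 30.3, so δh/h = 0.0579.
Q is then a monomial in h, b, w:
δQ/Q = √((δh/h)² + (½·δb/b)² + (2·δw/w)²) = √(0.00335 + 5.3e-05 + 0.00411) = 0.0867
Q = 2.58e+05, so δQ = 0.0867 × 2.58e+05 = 22400.

22400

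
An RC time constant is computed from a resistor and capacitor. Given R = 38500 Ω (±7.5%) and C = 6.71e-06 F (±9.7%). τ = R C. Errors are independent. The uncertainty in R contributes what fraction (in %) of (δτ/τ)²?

37.4%

(δτ/τ)² = (1·δR/R)² + (1·δC/C)²
  R term: (1×0.0750)² = 0.00562
  C term: (1×0.0970)² = 0.00941
Total = 0.0150. Share from R = 0.00562/0.0150 = 0.374.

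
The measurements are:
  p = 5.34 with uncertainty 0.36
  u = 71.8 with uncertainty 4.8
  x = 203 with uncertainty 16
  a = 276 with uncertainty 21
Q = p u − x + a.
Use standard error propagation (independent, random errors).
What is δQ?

45.0

Let w = p·u = 383. δw/w = √((1·δp/p)² + (1·δu/u)²) = √(0.00454 + 0.00447) = 0.0949, so δw = 36.4.
Q = w − x + a: δQ = √(δw² + δx² + δa²) = √(1330 + 256 + 441) = 45.0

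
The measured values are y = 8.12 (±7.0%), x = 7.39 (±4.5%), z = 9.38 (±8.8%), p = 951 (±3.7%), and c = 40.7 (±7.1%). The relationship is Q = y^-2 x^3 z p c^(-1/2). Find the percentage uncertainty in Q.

22.0%

Each factor contributes (exponent × relative error)² to (δQ/Q)²:
  (-2·δy/y)² = (-2×0.0700)² = 0.0196;  (3·δx/x)² = (3×0.0450)² = 0.0182;  (1·δz/z)² = (1×0.0880)² = 0.00774;  (1·δp/p)² = (1×0.0370)² = 0.00137;  (−½·δc/c)² = (-0.5×0.0710)² = 0.00126
δQ/Q = √(0.0482) = 0.220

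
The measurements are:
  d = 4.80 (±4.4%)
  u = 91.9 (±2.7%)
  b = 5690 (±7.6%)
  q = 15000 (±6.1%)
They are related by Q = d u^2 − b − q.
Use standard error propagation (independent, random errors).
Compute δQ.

3000

Let p = d·u^2 = 40500. δp/p = √((1·δd/d)² + (2·δu/u)²) = √(0.00194 + 0.00292) = 0.0697, so δp = 2820.
Q = p − b − q: δQ = √(δp² + δb² + δq²) = √(7.97e+06 + 1.87e+05 + 8.37e+05) = 3000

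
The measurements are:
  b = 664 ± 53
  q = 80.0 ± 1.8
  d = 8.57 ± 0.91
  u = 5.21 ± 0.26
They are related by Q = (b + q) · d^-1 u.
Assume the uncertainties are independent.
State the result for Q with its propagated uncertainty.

452 ± 62.1

Let w = b + q = 744. δw = √(δb² + δq²) = √(2810 + 3.24) = 53.0, so δw/w = 0.0713.
Q is then a monomial in w, d, u:
δQ/Q = √((δw/w)² + (-1·δd/d)² + (1·δu/u)²) = √(0.00508 + 0.0113 + 0.00249) = 0.137
Q = 452, so δQ = 0.137 × 452 = 62.1.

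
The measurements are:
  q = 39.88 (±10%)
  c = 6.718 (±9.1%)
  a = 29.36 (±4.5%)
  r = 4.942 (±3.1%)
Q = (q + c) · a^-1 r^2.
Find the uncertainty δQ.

Let u = q + c = 46.60. δu = √(δq² + δc²) = √(15.9 + 0.374) = 4.03, so δu/u = 0.0866.
Q is then a monomial in u, a, r:
δQ/Q = √((δu/u)² + (-1·δa/a)² + (2·δr/r)²) = √(0.00750 + 0.00202 + 0.00384) = 0.116
Q = 38.76, so δQ = 0.116 × 38.76 = 4.48.

4.48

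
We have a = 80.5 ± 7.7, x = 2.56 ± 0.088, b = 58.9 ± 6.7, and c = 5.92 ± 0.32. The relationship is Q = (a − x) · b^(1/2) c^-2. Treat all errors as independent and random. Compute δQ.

Let u = a − x = 77.9. δu = √(δa² + δx²) = √(59.3 + 0.00774) = 7.70, so δu/u = 0.0988.
Q is then a monomial in u, b, c:
δQ/Q = √((δu/u)² + (½·δb/b)² + (-2·δc/c)²) = √(0.00976 + 0.00323 + 0.0117) = 0.157
Q = 17.1, so δQ = 0.157 × 17.1 = 2.68.

2.68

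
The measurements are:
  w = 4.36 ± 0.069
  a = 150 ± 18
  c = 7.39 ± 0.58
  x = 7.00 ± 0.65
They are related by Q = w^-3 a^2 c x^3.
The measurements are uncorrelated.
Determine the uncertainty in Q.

Relative error in a monomial: (δQ/Q)² = Σ (nᵢ · δxᵢ/xᵢ)².
  (-3·δw/w)² = (-3×0.0158)² = 0.00225;  (2·δa/a)² = (2×0.120)² = 0.0576;  (1·δc/c)² = (1×0.0785)² = 0.00616;  (3·δx/x)² = (3×0.0929)² = 0.0776
δQ/Q = √(0.144) = 0.379
Q = 6.88e+05, so δQ = 0.379 × 6.88e+05 = 2.61e+05.

2.61e+05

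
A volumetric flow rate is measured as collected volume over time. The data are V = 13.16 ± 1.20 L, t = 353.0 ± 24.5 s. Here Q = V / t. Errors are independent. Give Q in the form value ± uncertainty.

0.03728 ± 0.00427 L/s

Relative error in a monomial: (δQ/Q)² = Σ (nᵢ · δxᵢ/xᵢ)².
  (1·δV/V)² = (1×0.0912)² = 0.00831;  (-1·δt/t)² = (-1×0.0694)² = 0.00482
δQ/Q = √(0.0131) = 0.115
Q = 0.03728 L/s, so δQ = 0.115 × 0.03728 = 0.00427 L/s.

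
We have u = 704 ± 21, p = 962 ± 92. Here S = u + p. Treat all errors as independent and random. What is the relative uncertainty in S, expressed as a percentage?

5.66%

Absolute uncertainties add in quadrature for a linear combination:
  (δu)² = 441;  (δp)² = 8460
δS = √(8900) = 94.4
S = 1670, so δS/S = 94.4/1670 = 0.0566.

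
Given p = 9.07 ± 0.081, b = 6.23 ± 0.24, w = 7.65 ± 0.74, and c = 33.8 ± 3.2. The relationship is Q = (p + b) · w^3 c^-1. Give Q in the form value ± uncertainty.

Let u = p + b = 15.3. δu = √(δp² + δb²) = √(0.00656 + 0.0576) = 0.253, so δu/u = 0.0166.
Q is then a monomial in u, w, c:
δQ/Q = √((δu/u)² + (3·δw/w)² + (-1·δc/c)²) = √(0.000274 + 0.0842 + 0.00896) = 0.306
Q = 203, so δQ = 0.306 × 203 = 62.0.

203 ± 62.0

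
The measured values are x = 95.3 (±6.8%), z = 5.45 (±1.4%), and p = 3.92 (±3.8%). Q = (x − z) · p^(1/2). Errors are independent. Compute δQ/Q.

0.0746

Let u = x − z = 89.8. δu = √(δx² + δz²) = √(42.0 + 0.00582) = 6.48, so δu/u = 0.0721.
Q is then a monomial in u, p:
δQ/Q = √((δu/u)² + (½·δp/p)²) = √(0.00520 + 0.000361) = 0.0746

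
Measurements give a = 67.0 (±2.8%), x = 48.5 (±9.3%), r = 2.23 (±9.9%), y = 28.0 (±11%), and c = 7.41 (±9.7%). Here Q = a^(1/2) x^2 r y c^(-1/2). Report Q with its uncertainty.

(4.42 ± 1.07) × 10^5

Products/powers → add relative errors in quadrature, weighted by exponent:
  (½·δa/a)² = (0.5×0.0280)² = 0.000196;  (2·δx/x)² = (2×0.0930)² = 0.0346;  (1·δr/r)² = (1×0.0990)² = 0.00980;  (1·δy/y)² = (1×0.110)² = 0.0121;  (−½·δc/c)² = (-0.5×0.0970)² = 0.00235
δQ/Q = √(0.0590) = 0.243
Q = 4.42e+05, so δQ = 0.243 × 4.42e+05 = 1.07e+05.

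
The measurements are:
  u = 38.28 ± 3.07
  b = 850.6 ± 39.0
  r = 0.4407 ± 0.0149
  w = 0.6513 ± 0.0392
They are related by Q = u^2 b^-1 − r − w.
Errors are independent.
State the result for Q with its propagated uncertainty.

0.6307 ± 0.290

Let p = u^2·b^-1 = 1.723. δp/p = √((2·δu/u)² + (-1·δb/b)²) = √(0.0257 + 0.00210) = 0.167, so δp = 0.287.
Q = p − r − w: δQ = √(δp² + δr² + δw²) = √(0.0826 + 0.000222 + 0.00154) = 0.290
Q = 0.6307.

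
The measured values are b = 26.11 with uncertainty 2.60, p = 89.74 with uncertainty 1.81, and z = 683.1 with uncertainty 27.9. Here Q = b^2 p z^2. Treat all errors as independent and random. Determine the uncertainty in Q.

Products/powers → add relative errors in quadrature, weighted by exponent:
  (2·δb/b)² = (2×0.0996)² = 0.0397;  (1·δp/p)² = (1×0.0202)² = 0.000407;  (2·δz/z)² = (2×0.0408)² = 0.00667
δQ/Q = √(0.0467) = 0.216
Q = 2.855e+10, so δQ = 0.216 × 2.855e+10 = 6.17e+09.

6.17e+09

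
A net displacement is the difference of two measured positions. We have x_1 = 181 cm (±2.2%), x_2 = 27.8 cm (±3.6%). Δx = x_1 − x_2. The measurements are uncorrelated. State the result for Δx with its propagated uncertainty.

For a sum/difference, combine absolute errors in quadrature:
  (δx_1)² = 15.9;  (δx_2)² = 1.00
δΔx = √(16.9) = 4.11 cm
Δx = 153 cm.

153 ± 4.11 cm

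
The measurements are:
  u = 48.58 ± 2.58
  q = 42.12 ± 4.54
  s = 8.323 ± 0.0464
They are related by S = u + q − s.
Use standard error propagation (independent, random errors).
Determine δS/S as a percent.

6.34%

Sums and differences: (δS)² = Σ (cᵢ δxᵢ)².
  (δu)² = 6.66;  (δq)² = 20.6;  (δs)² = 0.00215
δS = √(27.3) = 5.22
S = 82.38, so δS/S = 5.22/82.38 = 0.0634.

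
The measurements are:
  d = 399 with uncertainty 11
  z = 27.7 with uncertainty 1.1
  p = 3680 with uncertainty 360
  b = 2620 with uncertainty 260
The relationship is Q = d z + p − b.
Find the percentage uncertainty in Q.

5.74%

Let w = d·z = 11100. δw/w = √((1·δd/d)² + (1·δz/z)²) = √(0.000760 + 0.00158) = 0.0483, so δw = 534.
Q = w + p − b: δQ = √(δw² + δp² + δb²) = √(2.85e+05 + 1.3e+05 + 67600) = 695
Q = 12100, so δQ/Q = 695/12100 = 0.0574.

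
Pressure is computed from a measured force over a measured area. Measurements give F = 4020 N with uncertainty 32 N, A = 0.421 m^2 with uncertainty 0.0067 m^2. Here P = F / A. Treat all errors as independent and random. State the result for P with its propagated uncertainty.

9550 ± 170 Pa

Each factor contributes (exponent × relative error)² to (δP/P)²:
  (1·δF/F)² = (1×0.00796)² = 6.34e-05;  (-1·δA/A)² = (-1×0.0159)² = 0.000253
δP/P = √(0.000317) = 0.0178
P = 9550 Pa, so δP = 0.0178 × 9550 = 170 Pa.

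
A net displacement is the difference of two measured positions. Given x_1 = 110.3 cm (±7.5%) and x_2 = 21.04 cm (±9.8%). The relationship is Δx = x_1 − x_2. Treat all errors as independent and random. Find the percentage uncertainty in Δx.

9.55%

Each term contributes (cᵢ δxᵢ)² to (δΔx)²:
  (δx_1)² = 68.4;  (δx_2)² = 4.25
δΔx = √(72.7) = 8.53 cm
Δx = 89.26 cm, so δΔx/Δx = 8.53/89.26 = 0.0955.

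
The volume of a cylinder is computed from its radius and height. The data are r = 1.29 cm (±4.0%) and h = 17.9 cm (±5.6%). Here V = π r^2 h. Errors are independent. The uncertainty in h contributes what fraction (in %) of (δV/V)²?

32.9%

(δV/V)² = (2·δr/r)² + (1·δh/h)²
  r term: (2×0.0400)² = 0.00640
  h term: (1×0.0560)² = 0.00314
Total = 0.00954. Share from h = 0.00314/0.00954 = 0.329.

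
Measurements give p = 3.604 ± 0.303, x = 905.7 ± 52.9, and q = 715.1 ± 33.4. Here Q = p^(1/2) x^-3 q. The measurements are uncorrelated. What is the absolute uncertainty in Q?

3.4e-07

Relative error in a monomial: (δQ/Q)² = Σ (nᵢ · δxᵢ/xᵢ)².
  (½·δp/p)² = (0.5×0.0841)² = 0.00177;  (-3·δx/x)² = (-3×0.0584)² = 0.0307;  (1·δq/q)² = (1×0.0467)² = 0.00218
δQ/Q = √(0.0347) = 0.186
Q = 1.827e-06, so δQ = 0.186 × 1.827e-06 = 3.4e-07.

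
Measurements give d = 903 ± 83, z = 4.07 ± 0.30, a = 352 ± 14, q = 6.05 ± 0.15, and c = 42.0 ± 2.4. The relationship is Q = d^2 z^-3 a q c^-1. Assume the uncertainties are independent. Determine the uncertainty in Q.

Products/powers → add relative errors in quadrature, weighted by exponent:
  (2·δd/d)² = (2×0.0919)² = 0.0338;  (-3·δz/z)² = (-3×0.0737)² = 0.0489;  (1·δa/a)² = (1×0.0398)² = 0.00158;  (1·δq/q)² = (1×0.0248)² = 0.000615;  (-1·δc/c)² = (-1×0.0571)² = 0.00327
δQ/Q = √(0.0882) = 0.297
Q = 6.13e+05, so δQ = 0.297 × 6.13e+05 = 1.82e+05.

1.82e+05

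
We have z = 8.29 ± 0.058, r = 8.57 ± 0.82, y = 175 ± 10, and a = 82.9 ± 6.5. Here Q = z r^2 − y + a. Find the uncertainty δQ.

117

Let p = z·r^2 = 609. δp/p = √((1·δz/z)² + (2·δr/r)²) = √(4.89e-05 + 0.0366) = 0.191, so δp = 117.
Q = p − y + a: δQ = √(δp² + δy² + δa²) = √(13600 + 100 + 42.2) = 117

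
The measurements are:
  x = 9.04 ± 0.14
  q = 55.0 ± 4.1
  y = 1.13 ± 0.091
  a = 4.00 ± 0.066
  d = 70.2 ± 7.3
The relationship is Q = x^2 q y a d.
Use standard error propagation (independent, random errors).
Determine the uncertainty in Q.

2.21e+05

Since Q is a product/quotient, work with relative uncertainties:
  (2·δx/x)² = (2×0.0155)² = 0.000959;  (1·δq/q)² = (1×0.0745)² = 0.00556;  (1·δy/y)² = (1×0.0805)² = 0.00649;  (1·δa/a)² = (1×0.0165)² = 0.000272;  (1·δd/d)² = (1×0.104)² = 0.0108
δQ/Q = √(0.0241) = 0.155
Q = 1.43e+06, so δQ = 0.155 × 1.43e+06 = 2.21e+05.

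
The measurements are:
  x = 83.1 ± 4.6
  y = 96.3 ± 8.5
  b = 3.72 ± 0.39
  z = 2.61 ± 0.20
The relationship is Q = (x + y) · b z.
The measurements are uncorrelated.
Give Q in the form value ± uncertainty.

1740 ± 245

Let u = x + y = 179. δu = √(δx² + δy²) = √(21.2 + 72.2) = 9.66, so δu/u = 0.0539.
Q is then a monomial in u, b, z:
δQ/Q = √((δu/u)² + (1·δb/b)² + (1·δz/z)²) = √(0.00290 + 0.0110 + 0.00587) = 0.141
Q = 1740, so δQ = 0.141 × 1740 = 245.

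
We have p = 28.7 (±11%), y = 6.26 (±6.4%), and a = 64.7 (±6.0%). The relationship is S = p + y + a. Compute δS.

Sums and differences: (δS)² = Σ (cᵢ δxᵢ)².
  (δp)² = 9.97;  (δy)² = 0.161;  (δa)² = 15.1
δS = √(25.2) = 5.02

5.02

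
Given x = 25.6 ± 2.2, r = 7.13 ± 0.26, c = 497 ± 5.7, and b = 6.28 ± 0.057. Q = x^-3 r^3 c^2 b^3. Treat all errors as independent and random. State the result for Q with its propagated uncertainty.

For a monomial Q ∝ x^-3, r^3, c^2, b^3, fractional errors add in quadrature:
  (-3·δx/x)² = (-3×0.0859)² = 0.0665;  (3·δr/r)² = (3×0.0365)² = 0.0120;  (2·δc/c)² = (2×0.0115)² = 0.000526;  (3·δb/b)² = (3×0.00908)² = 0.000741
δQ/Q = √(0.0797) = 0.282
Q = 1.32e+06, so δQ = 0.282 × 1.32e+06 = 3.73e+05.

(1.32 ± 0.373) × 10^6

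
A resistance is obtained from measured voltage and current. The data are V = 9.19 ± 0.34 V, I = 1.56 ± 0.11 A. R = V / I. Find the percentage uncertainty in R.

7.96%

For a monomial R ∝ V, I^-1, fractional errors add in quadrature:
  (1·δV/V)² = (1×0.0370)² = 0.00137;  (-1·δI/I)² = (-1×0.0705)² = 0.00497
δR/R = √(0.00634) = 0.0796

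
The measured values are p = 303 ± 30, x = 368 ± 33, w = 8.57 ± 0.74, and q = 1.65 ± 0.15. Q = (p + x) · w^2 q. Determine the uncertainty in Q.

16800

Let u = p + x = 671. δu = √(δp² + δx²) = √(900 + 1090) = 44.6, so δu/u = 0.0665.
Q is then a monomial in u, w, q:
δQ/Q = √((δu/u)² + (2·δw/w)² + (1·δq/q)²) = √(0.00442 + 0.0298 + 0.00826) = 0.206
Q = 81300, so δQ = 0.206 × 81300 = 16800.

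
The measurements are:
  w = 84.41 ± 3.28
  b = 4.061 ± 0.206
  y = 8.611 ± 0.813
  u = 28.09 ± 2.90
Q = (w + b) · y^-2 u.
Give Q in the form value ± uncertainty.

Let h = w + b = 88.47. δh = √(δw² + δb²) = √(10.8 + 0.0424) = 3.29, so δh/h = 0.0371.
Q is then a monomial in h, y, u:
δQ/Q = √((δh/h)² + (-2·δy/y)² + (1·δu/u)²) = √(0.00138 + 0.0357 + 0.0107) = 0.218
Q = 33.52, so δQ = 0.218 × 33.52 = 7.32.

33.52 ± 7.32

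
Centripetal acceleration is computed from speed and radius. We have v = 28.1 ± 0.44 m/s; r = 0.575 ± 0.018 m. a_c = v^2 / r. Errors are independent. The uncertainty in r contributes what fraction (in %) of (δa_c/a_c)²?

(δa_c/a_c)² = (2·δv/v)² + (-1·δr/r)²
  v term: (2×0.0157)² = 0.000981
  r term: (-1×0.0313)² = 0.000980
Total = 0.00196. Share from r = 0.000980/0.00196 = 0.500.

50.0%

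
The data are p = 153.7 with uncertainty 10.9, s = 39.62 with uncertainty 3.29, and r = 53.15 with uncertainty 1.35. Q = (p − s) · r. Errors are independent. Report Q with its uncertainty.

6063 ± 624

Let u = p − s = 114.1. δu = √(δp² + δs²) = √(119 + 10.8) = 11.4, so δu/u = 0.0998.
Q is then a monomial in u, r:
δQ/Q = √((δu/u)² + (1·δr/r)²) = √(0.00996 + 0.000645) = 0.103
Q = 6063, so δQ = 0.103 × 6063 = 624.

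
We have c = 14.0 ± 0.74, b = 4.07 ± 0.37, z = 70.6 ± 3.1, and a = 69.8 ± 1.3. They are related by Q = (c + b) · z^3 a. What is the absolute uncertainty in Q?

Let u = c + b = 18.1. δu = √(δc² + δb²) = √(0.548 + 0.137) = 0.827, so δu/u = 0.0458.
Q is then a monomial in u, z, a:
δQ/Q = √((δu/u)² + (3·δz/z)² + (1·δa/a)²) = √(0.00210 + 0.0174 + 0.000347) = 0.141
Q = 4.44e+08, so δQ = 0.141 × 4.44e+08 = 6.24e+07.

6.24e+07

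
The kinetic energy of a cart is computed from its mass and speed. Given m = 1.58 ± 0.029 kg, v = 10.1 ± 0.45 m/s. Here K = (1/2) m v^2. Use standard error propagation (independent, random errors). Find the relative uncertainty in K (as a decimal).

0.0910

Each factor contributes (exponent × relative error)² to (δK/K)²:
  (1·δm/m)² = (1×0.0184)² = 0.000337;  (2·δv/v)² = (2×0.0446)² = 0.00794
δK/K = √(0.00828) = 0.0910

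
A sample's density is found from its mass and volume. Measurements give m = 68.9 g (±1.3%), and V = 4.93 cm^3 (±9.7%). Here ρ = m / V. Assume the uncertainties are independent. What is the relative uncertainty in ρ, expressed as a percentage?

9.79%

Each factor contributes (exponent × relative error)² to (δρ/ρ)²:
  (1·δm/m)² = (1×0.0130)² = 0.000169;  (-1·δV/V)² = (-1×0.0970)² = 0.00941
δρ/ρ = √(0.00958) = 0.0979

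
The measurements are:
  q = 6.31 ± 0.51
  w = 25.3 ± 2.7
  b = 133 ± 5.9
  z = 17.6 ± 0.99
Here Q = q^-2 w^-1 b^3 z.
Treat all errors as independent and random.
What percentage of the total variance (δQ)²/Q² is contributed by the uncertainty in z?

(δQ/Q)² = (-2·δq/q)² + (-1·δw/w)² + (3·δb/b)² + (1·δz/z)²
  q term: (-2×0.0808)² = 0.0261
  w term: (-1×0.107)² = 0.0114
  b term: (3×0.0444)² = 0.0177
  z term: (1×0.0562)² = 0.00316
Total = 0.0584. Share from z = 0.00316/0.0584 = 0.0542.

5.42%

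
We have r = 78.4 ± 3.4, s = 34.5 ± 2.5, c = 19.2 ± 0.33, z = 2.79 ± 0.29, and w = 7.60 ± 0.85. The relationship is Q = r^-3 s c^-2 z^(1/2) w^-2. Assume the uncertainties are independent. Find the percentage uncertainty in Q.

27.6%

Since Q is a product/quotient, work with relative uncertainties:
  (-3·δr/r)² = (-3×0.0434)² = 0.0169;  (1·δs/s)² = (1×0.0725)² = 0.00525;  (-2·δc/c)² = (-2×0.0172)² = 0.00118;  (½·δz/z)² = (0.5×0.104)² = 0.00270;  (-2·δw/w)² = (-2×0.112)² = 0.0500
δQ/Q = √(0.0761) = 0.276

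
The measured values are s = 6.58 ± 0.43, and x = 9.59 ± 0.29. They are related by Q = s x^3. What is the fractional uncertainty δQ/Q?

0.112

Each factor contributes (exponent × relative error)² to (δQ/Q)²:
  (1·δs/s)² = (1×0.0653)² = 0.00427;  (3·δx/x)² = (3×0.0302)² = 0.00823
δQ/Q = √(0.0125) = 0.112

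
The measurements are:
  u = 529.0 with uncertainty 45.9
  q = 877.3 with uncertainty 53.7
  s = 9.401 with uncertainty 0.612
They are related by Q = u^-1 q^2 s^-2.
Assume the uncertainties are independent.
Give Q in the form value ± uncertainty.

For a monomial Q ∝ u^-1, q^2, s^-2, fractional errors add in quadrature:
  (-1·δu/u)² = (-1×0.0868)² = 0.00753;  (2·δq/q)² = (2×0.0612)² = 0.0150;  (-2·δs/s)² = (-2×0.0651)² = 0.0170
δQ/Q = √(0.0395) = 0.199
Q = 16.46, so δQ = 0.199 × 16.46 = 3.27.

16.46 ± 3.27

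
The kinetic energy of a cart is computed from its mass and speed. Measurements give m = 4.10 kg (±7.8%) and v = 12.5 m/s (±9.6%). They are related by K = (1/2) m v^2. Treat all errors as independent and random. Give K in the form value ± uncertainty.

320 ± 66.4 J

Since K is a product/quotient, work with relative uncertainties:
  (1·δm/m)² = (1×0.0780)² = 0.00608;  (2·δv/v)² = (2×0.0960)² = 0.0369
δK/K = √(0.0429) = 0.207
K = 320 J, so δK = 0.207 × 320 = 66.4 J.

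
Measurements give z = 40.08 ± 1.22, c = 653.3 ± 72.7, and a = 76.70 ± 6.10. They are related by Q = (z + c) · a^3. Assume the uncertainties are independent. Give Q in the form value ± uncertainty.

(3.129 ± 0.815) × 10^8

Let u = z + c = 693.4. δu = √(δz² + δc²) = √(1.49 + 5290) = 72.7, so δu/u = 0.105.
Q is then a monomial in u, a:
δQ/Q = √((δu/u)² + (3·δa/a)²) = √(0.0110 + 0.0569) = 0.261
Q = 3.129e+08, so δQ = 0.261 × 3.129e+08 = 8.15e+07.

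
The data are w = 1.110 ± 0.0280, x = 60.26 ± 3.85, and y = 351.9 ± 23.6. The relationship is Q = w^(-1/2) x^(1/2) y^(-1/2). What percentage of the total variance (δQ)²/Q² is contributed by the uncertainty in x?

44.3%

(δQ/Q)² = (−½·δw/w)² + (½·δx/x)² + (−½·δy/y)²
  w term: (-0.5×0.0252)² = 0.000159
  x term: (0.5×0.0639)² = 0.00102
  y term: (-0.5×0.0671)² = 0.00112
Total = 0.00230. Share from x = 0.00102/0.00230 = 0.443.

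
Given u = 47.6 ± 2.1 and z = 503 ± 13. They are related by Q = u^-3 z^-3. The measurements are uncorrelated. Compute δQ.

For a monomial Q ∝ u^-3, z^-3, fractional errors add in quadrature:
  (-3·δu/u)² = (-3×0.0441)² = 0.0175;  (-3·δz/z)² = (-3×0.0258)² = 0.00601
δQ/Q = √(0.0235) = 0.153
Q = 7.29e-14, so δQ = 0.153 × 7.29e-14 = 1.12e-14.

1.12e-14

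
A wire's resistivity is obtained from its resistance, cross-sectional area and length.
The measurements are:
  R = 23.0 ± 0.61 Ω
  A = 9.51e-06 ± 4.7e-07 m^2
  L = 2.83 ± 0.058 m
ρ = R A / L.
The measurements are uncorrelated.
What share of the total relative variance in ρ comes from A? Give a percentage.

68.5%

(δρ/ρ)² = (1·δR/R)² + (1·δA/A)² + (-1·δL/L)²
  R term: (1×0.0265)² = 0.000703
  A term: (1×0.0494)² = 0.00244
  L term: (-1×0.0205)² = 0.000420
Total = 0.00357. Share from A = 0.00244/0.00357 = 0.685.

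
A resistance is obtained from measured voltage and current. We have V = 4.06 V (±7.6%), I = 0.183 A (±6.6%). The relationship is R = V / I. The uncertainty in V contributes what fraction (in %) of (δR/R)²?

(δR/R)² = (1·δV/V)² + (-1·δI/I)²
  V term: (1×0.0760)² = 0.00578
  I term: (-1×0.0660)² = 0.00436
Total = 0.0101. Share from V = 0.00578/0.0101 = 0.570.

57.0%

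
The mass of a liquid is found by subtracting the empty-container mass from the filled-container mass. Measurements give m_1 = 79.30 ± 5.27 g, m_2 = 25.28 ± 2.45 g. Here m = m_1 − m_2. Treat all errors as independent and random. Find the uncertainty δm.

Sums and differences: (δm)² = Σ (cᵢ δxᵢ)².
  (δm_1)² = 27.8;  (δm_2)² = 6.00
δm = √(33.8) = 5.81 g

5.81 g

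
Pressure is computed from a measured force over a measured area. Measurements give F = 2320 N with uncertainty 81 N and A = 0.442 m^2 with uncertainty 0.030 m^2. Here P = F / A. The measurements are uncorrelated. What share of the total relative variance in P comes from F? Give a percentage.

(δP/P)² = (1·δF/F)² + (-1·δA/A)²
  F term: (1×0.0349)² = 0.00122
  A term: (-1×0.0679)² = 0.00461
Total = 0.00583. Share from F = 0.00122/0.00583 = 0.209.

20.9%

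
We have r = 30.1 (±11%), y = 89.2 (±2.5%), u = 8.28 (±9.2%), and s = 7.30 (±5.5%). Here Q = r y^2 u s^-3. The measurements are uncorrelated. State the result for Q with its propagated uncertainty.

Each factor contributes (exponent × relative error)² to (δQ/Q)²:
  (1·δr/r)² = (1×0.110)² = 0.0121;  (2·δy/y)² = (2×0.0250)² = 0.00250;  (1·δu/u)² = (1×0.0920)² = 0.00846;  (-3·δs/s)² = (-3×0.0550)² = 0.0272
δQ/Q = √(0.0503) = 0.224
Q = 5100, so δQ = 0.224 × 5100 = 1140.

5100 ± 1140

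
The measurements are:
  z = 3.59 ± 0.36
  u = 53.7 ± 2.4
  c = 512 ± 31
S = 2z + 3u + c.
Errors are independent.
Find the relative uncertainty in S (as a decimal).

0.0468

Sums and differences: (δS)² = Σ (cᵢ δxᵢ)².
  (2·δz)² = 0.518;  (3·δu)² = 51.8;  (δc)² = 961
δS = √(1010) = 31.8
S = 680, so δS/S = 31.8/680 = 0.0468.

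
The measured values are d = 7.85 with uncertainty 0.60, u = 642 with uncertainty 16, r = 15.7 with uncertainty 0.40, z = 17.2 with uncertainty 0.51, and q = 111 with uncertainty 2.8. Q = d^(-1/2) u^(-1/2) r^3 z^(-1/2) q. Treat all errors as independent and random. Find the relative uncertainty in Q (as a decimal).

0.0912

Relative error in a monomial: (δQ/Q)² = Σ (nᵢ · δxᵢ/xᵢ)².
  (−½·δd/d)² = (-0.5×0.0764)² = 0.00146;  (−½·δu/u)² = (-0.5×0.0249)² = 0.000155;  (3·δr/r)² = (3×0.0255)² = 0.00584;  (−½·δz/z)² = (-0.5×0.0297)² = 0.000220;  (1·δq/q)² = (1×0.0252)² = 0.000636
δQ/Q = √(0.00831) = 0.0912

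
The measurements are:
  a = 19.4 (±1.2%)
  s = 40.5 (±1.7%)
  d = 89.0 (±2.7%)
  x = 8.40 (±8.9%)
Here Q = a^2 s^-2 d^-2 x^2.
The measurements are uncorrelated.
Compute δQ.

For a monomial Q ∝ a^2, s^-2, d^-2, x^2, fractional errors add in quadrature:
  (2·δa/a)² = (2×0.0120)² = 0.000576;  (-2·δs/s)² = (-2×0.0170)² = 0.00116;  (-2·δd/d)² = (-2×0.0270)² = 0.00292;  (2·δx/x)² = (2×0.0890)² = 0.0317
δQ/Q = √(0.0363) = 0.191
Q = 0.00204, so δQ = 0.191 × 0.00204 = 0.000390.

0.000390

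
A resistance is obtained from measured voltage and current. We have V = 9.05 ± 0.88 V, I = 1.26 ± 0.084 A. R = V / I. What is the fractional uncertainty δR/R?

Each factor contributes (exponent × relative error)² to (δR/R)²:
  (1·δV/V)² = (1×0.0972)² = 0.00946;  (-1·δI/I)² = (-1×0.0667)² = 0.00444
δR/R = √(0.0139) = 0.118

0.118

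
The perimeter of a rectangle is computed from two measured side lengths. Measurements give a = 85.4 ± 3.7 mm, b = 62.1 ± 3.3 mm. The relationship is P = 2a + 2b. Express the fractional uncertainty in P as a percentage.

3.36%

Each term contributes (cᵢ δxᵢ)² to (δP)²:
  (2·δa)² = 54.8;  (2·δb)² = 43.6
δP = √(98.3) = 9.92 mm
P = 295 mm, so δP/P = 9.92/295 = 0.0336.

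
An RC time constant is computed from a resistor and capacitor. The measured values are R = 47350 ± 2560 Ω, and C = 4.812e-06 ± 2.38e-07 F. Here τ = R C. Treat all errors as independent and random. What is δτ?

0.0167 s

τ is a product of powers, so relative uncertainties combine in quadrature:
  (1·δR/R)² = (1×0.0541)² = 0.00292;  (1·δC/C)² = (1×0.0495)² = 0.00245
δτ/τ = √(0.00537) = 0.0733
τ = 0.2278 s, so δτ = 0.0733 × 0.2278 = 0.0167 s.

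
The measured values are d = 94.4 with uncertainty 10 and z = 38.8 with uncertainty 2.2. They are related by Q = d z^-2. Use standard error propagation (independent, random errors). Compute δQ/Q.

Q is a product of powers, so relative uncertainties combine in quadrature:
  (1·δd/d)² = (1×0.106)² = 0.0112;  (-2·δz/z)² = (-2×0.0567)² = 0.0129
δQ/Q = √(0.0241) = 0.155

0.155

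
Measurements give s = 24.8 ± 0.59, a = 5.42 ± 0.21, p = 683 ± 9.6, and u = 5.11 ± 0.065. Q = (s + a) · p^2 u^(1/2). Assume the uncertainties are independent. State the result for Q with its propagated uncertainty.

(3.19 ± 0.113) × 10^7

Let w = s + a = 30.2. δw = √(δs² + δa²) = √(0.348 + 0.0441) = 0.626, so δw/w = 0.0207.
Q is then a monomial in w, p, u:
δQ/Q = √((δw/w)² + (2·δp/p)² + (½·δu/u)²) = √(0.000429 + 0.000790 + 4.05e-05) = 0.0355
Q = 3.19e+07, so δQ = 0.0355 × 3.19e+07 = 1.13e+06.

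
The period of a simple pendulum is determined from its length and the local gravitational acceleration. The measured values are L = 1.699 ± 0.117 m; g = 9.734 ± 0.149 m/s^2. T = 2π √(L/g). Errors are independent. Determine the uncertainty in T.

0.0926 s

Each factor contributes (exponent × relative error)² to (δT/T)²:
  (½·δL/L)² = (0.5×0.0689)² = 0.00119;  (−½·δg/g)² = (-0.5×0.0153)² = 5.86e-05
δT/T = √(0.00124) = 0.0353
T = 2.625 s, so δT = 0.0353 × 2.625 = 0.0926 s.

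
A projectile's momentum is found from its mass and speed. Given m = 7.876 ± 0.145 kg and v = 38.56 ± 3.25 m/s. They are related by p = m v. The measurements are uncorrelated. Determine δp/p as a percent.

Since p is a product/quotient, work with relative uncertainties:
  (1·δm/m)² = (1×0.0184)² = 0.000339;  (1·δv/v)² = (1×0.0843)² = 0.00710
δp/p = √(0.00744) = 0.0863

8.63%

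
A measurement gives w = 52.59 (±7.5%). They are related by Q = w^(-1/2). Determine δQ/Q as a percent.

Q is a product of powers, so relative uncertainties combine in quadrature:
  (−½·δw/w)² = (-0.5×0.0750)² = 0.00141
δQ/Q = √(0.00141) = 0.0375

3.75%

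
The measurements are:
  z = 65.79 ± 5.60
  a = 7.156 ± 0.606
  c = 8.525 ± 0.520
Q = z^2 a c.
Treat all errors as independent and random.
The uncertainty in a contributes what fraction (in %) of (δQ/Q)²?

(δQ/Q)² = (2·δz/z)² + (1·δa/a)² + (1·δc/c)²
  z term: (2×0.0851)² = 0.0290
  a term: (1×0.0847)² = 0.00717
  c term: (1×0.0610)² = 0.00372
Total = 0.0399. Share from a = 0.00717/0.0399 = 0.180.

18.0%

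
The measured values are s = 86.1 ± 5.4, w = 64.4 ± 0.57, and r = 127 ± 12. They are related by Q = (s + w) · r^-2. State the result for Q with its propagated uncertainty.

0.00933 ± 0.00180

Let u = s + w = 150. δu = √(δs² + δw²) = √(29.2 + 0.325) = 5.43, so δu/u = 0.0361.
Q is then a monomial in u, r:
δQ/Q = √((δu/u)² + (-2·δr/r)²) = √(0.00130 + 0.0357) = 0.192
Q = 0.00933, so δQ = 0.192 × 0.00933 = 0.00180.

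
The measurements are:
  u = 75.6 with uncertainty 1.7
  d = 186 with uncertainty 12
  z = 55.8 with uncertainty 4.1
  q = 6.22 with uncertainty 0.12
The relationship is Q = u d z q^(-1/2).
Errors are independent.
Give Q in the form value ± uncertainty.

Relative error in a monomial: (δQ/Q)² = Σ (nᵢ · δxᵢ/xᵢ)².
  (1·δu/u)² = (1×0.0225)² = 0.000506;  (1·δd/d)² = (1×0.0645)² = 0.00416;  (1·δz/z)² = (1×0.0735)² = 0.00540;  (−½·δq/q)² = (-0.5×0.0193)² = 9.31e-05
δQ/Q = √(0.0102) = 0.101
Q = 3.15e+05, so δQ = 0.101 × 3.15e+05 = 31700.

(3.15 ± 0.317) × 10^5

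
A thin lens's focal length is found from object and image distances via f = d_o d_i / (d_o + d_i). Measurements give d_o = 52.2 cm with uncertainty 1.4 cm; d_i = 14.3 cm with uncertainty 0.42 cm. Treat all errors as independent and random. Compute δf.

0.267 cm

∂f/∂d_o = (d_i/(d_o+d_i))² = 0.0462;  ∂f/∂d_i = (d_o/(d_o+d_i))² = 0.616
δf = √((∂f/∂d_o · δd_o)² + (∂f/∂d_i · δd_i)²) = √(0.00419 + 0.0670) = 0.267 cm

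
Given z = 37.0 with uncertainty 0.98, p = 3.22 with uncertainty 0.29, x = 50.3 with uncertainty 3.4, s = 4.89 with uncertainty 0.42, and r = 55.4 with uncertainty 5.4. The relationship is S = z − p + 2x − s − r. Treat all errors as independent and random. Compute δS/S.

0.118

S is a linear combination, so absolute uncertainties add in quadrature:
  (δz)² = 0.960;  (δp)² = 0.0841;  (2·δx)² = 46.2;  (δs)² = 0.176;  (δr)² = 29.2
δS = √(76.6) = 8.75
S = 74.1, so δS/S = 8.75/74.1 = 0.118.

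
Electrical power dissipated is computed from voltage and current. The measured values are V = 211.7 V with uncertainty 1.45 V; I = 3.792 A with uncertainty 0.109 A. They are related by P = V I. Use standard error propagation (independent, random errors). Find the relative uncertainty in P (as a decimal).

For a monomial P ∝ V, I, fractional errors add in quadrature:
  (1·δV/V)² = (1×0.00685)² = 4.69e-05;  (1·δI/I)² = (1×0.0287)² = 0.000826
δP/P = √(0.000873) = 0.0295

0.0295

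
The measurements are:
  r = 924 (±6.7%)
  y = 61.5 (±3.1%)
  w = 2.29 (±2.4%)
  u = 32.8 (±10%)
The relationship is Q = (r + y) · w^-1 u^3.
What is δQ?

4.67e+06

Let h = r + y = 986. δh = √(δr² + δy²) = √(3830 + 3.63) = 61.9, so δh/h = 0.0628.
Q is then a monomial in h, w, u:
δQ/Q = √((δh/h)² + (-1·δw/w)² + (3·δu/u)²) = √(0.00395 + 0.000576 + 0.0900) = 0.307
Q = 1.52e+07, so δQ = 0.307 × 1.52e+07 = 4.67e+06.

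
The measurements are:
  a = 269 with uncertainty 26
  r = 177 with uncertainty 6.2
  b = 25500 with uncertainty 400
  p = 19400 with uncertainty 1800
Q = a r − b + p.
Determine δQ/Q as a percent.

12.6%

Let w = a·r = 47600. δw/w = √((1·δa/a)² + (1·δr/r)²) = √(0.00934 + 0.00123) = 0.103, so δw = 4890.
Q = w − b + p: δQ = √(δw² + δb² + δp²) = √(2.4e+07 + 1.6e+05 + 3.24e+06) = 5230
Q = 41500, so δQ/Q = 5230/41500 = 0.126.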